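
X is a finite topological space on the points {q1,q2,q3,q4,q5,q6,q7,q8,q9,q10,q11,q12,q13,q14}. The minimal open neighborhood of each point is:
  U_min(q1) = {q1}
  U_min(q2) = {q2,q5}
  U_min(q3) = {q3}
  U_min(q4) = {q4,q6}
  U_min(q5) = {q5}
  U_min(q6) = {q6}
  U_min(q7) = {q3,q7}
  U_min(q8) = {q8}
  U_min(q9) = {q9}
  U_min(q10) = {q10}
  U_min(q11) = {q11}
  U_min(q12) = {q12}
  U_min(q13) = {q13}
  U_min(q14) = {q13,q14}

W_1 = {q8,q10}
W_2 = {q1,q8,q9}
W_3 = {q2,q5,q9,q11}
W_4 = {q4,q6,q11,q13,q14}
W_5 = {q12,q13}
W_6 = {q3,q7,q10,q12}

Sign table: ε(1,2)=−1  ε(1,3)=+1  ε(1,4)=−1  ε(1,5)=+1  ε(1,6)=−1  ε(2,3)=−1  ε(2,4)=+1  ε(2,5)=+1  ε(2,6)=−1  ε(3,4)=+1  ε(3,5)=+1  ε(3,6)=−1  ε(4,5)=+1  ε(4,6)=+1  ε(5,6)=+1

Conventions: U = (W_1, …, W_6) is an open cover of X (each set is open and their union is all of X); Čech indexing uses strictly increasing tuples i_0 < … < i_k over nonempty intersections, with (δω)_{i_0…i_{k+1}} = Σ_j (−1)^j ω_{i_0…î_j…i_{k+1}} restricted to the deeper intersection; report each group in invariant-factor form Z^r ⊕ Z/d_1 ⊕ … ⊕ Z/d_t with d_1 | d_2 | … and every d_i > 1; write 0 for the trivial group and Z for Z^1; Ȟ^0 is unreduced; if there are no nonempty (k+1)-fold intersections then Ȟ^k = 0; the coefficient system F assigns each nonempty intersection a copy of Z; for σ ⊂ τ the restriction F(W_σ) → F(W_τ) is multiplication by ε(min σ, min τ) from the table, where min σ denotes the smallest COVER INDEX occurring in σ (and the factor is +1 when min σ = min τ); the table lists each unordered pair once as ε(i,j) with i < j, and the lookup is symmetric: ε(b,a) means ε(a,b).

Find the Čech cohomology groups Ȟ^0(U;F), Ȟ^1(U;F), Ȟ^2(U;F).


Ȟ^0 = 0; Ȟ^1 = Z/2; Ȟ^2 = 0

cover nerve:
  W12={q8} W16={q10} W23={q9} W34={q11} W45={q13} W56={q12}
C dims 6,6; δ0: rk 6, SNF 1^5·2
Ȟ^0: (6−6)−0=0 ⇒ 0
Ȟ^1: (6−0)−6=0 plus torsion [2] ⇒ Z/2
Ȟ^2: (0−0)−0=0 ⇒ 0


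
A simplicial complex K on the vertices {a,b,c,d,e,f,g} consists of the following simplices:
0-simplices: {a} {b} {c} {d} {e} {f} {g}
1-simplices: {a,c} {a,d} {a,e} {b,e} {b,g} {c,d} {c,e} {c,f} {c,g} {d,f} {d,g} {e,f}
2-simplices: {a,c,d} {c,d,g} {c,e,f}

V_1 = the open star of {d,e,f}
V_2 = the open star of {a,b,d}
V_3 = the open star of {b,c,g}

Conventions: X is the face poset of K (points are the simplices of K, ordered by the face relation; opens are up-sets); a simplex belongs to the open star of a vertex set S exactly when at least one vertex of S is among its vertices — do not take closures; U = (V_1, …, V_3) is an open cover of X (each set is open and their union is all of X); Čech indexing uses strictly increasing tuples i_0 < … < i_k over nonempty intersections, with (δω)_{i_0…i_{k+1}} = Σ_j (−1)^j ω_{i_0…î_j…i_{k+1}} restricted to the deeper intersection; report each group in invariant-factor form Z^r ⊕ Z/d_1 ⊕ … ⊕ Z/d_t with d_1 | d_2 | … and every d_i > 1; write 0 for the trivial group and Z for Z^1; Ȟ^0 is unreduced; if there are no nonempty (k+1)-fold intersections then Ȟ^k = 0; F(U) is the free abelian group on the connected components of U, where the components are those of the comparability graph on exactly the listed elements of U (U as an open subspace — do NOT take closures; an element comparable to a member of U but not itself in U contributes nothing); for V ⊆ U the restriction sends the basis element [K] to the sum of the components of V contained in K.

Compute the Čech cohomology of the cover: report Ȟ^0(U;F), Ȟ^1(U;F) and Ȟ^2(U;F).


Ȟ^0(U;F) ≅ Z; Ȟ^1(U;F) ≅ Z^3; Ȟ^2(U;F) ≅ 0

intersection data:
  V1={{d},{e},{f},{a,d},{a,e},{b,e},{c,d},{c,e},{c,f},{d,f},{d,g},{e,f},{a,c,d},{c,d,g},{c,e,f}} V2={{a},{b},{d},{a,c},{a,d},{a,e},{b,e},{b,g},{c,d},{d,f},{d,g},{a,c,d},{c,d,g}} V3={{b},{c},{g},{a,c},{b,e},{b,g},{c,d},{c,e},{c,f},{c,g},{d,g},{a,c,d},{c,d,g},{c,e,f}}
  V12={{d},{a,d},{a,e},{b,e},{c,d},{d,f},{d,g},{a,c,d},{c,d,g}} V13={{b,e},{c,d},{c,e},{c,f},{d,g},{a,c,d},{c,d,g},{c,e,f}} V23={{b},{a,c},{b,e},{b,g},{c,d},{d,g},{a,c,d},{c,d,g}}
  V123={{b,e},{c,d},{d,g},{a,c,d},{c,d,g}}
components per intersection:
  V1: {{d},{e},{f},{a,d},{a,e},{b,e},{c,d},{c,e},{c,f},{d,f},{d,g},{e,f},{a,c,d},{c,d,g},{c,e,f}}
  V2: {{a},{d},{a,c},{a,d},{a,e},{c,d},{d,f},{d,g},{a,c,d},{c,d,g}} {{b},{b,e},{b,g}}
  V3: {{b},{c},{g},{a,c},{b,e},{b,g},{c,d},{c,e},{c,f},{c,g},{d,g},{a,c,d},{c,d,g},{c,e,f}}
  V12: {{d},{a,d},{c,d},{d,f},{d,g},{a,c,d},{c,d,g}} {{a,e}} {{b,e}}
  V13: {{b,e}} {{c,d},{d,g},{a,c,d},{c,d,g}} {{c,e},{c,f},{c,e,f}}
  V23: {{b},{b,e},{b,g}} {{a,c},{c,d},{d,g},{a,c,d},{c,d,g}}
  V123: {{b,e}} {{c,d},{d,g},{a,c,d},{c,d,g}}
C dims 4,8,2; δ0: rk 3, SNF 1^3; δ1: rk 2, SNF 1^2
Ȟ^0 = (4 − 3) − 0 = 1, so Ȟ^0 ≅ Z
Ȟ^1 = (8 − 2) − 3 = 3, so Ȟ^1 ≅ Z^3
Ȟ^2 = (2 − 0) − 2 = 0, so Ȟ^2 ≅ 0


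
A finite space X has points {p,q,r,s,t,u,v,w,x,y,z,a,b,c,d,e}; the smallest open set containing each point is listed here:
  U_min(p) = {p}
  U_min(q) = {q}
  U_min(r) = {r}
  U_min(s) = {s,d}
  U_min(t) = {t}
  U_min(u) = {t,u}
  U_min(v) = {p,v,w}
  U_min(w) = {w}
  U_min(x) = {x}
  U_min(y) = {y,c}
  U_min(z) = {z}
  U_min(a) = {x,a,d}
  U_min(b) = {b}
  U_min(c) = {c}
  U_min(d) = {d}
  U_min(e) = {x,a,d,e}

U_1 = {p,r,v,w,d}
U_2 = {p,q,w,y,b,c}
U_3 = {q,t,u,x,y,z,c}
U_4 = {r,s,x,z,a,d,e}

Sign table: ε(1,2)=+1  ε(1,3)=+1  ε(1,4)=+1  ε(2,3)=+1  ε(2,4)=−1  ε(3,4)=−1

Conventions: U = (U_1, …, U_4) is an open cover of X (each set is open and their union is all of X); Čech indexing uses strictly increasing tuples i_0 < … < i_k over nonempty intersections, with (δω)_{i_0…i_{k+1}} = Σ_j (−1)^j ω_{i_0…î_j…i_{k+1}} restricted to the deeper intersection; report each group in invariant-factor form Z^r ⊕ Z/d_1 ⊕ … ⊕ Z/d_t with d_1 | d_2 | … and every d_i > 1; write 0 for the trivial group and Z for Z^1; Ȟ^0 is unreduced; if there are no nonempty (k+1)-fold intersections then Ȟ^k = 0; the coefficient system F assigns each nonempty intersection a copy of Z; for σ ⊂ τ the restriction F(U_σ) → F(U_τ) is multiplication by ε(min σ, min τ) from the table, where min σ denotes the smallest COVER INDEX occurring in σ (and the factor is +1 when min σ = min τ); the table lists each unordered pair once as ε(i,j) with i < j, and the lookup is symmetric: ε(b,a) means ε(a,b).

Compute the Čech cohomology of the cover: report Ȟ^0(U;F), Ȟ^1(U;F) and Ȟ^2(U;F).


Ȟ^0(U;F) ≅ 0, Ȟ^1(U;F) ≅ Z/2 and Ȟ^2(U;F) ≅ 0

intersection data:
  U12={p,w} U14={r,d} U23={q,y,c} U34={x,z}
C dims 4,4; δ0: rk 4, SNF 1^3·2
Ȟ^0 = (4 − 4) − 0 = 0, so Ȟ^0 ≅ 0
Ȟ^1 = (4 − 0) − 4 = 0 plus torsion [2], so Ȟ^1 ≅ Z/2
Ȟ^2 = (0 − 0) − 0 = 0, so Ȟ^2 ≅ 0


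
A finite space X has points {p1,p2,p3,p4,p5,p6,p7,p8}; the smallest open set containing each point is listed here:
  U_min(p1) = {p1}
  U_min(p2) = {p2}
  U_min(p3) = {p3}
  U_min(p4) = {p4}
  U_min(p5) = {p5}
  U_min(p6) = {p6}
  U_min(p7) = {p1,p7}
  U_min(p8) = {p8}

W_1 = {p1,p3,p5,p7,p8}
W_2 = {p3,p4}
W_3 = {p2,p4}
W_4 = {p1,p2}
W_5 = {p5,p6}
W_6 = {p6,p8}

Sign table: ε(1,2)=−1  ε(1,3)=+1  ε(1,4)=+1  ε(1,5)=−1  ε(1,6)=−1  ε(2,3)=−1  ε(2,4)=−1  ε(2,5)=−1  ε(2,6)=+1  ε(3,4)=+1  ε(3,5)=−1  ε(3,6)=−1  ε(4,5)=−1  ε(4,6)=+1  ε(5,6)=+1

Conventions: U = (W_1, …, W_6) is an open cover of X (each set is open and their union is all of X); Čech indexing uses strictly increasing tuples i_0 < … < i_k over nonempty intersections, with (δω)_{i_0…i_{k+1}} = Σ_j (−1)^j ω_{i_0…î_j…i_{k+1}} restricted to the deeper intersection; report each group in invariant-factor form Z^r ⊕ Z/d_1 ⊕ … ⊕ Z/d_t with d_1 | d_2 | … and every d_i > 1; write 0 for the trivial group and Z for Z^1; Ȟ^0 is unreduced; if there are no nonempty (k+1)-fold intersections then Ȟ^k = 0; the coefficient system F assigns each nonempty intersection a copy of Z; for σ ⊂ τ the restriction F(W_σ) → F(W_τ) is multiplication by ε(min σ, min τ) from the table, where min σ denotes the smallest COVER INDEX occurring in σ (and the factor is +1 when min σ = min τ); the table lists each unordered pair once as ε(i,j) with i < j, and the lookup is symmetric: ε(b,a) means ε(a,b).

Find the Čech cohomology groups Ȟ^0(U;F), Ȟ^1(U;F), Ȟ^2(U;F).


nonempty intersections:
  W12={p3} W14={p1} W15={p5} W16={p8} W23={p4} W34={p2} W56={p6}
C dims 6,7; δ0: rk 5, SNF 1^5
Ȟ^0: (6−5)−0=1 ⇒ Z
Ȟ^1: (7−0)−5=2 ⇒ Z^2
Ȟ^2: (0−0)−0=0 ⇒ 0

Ȟ^0 = Z, Ȟ^1 = Z^2 and Ȟ^2 = 0


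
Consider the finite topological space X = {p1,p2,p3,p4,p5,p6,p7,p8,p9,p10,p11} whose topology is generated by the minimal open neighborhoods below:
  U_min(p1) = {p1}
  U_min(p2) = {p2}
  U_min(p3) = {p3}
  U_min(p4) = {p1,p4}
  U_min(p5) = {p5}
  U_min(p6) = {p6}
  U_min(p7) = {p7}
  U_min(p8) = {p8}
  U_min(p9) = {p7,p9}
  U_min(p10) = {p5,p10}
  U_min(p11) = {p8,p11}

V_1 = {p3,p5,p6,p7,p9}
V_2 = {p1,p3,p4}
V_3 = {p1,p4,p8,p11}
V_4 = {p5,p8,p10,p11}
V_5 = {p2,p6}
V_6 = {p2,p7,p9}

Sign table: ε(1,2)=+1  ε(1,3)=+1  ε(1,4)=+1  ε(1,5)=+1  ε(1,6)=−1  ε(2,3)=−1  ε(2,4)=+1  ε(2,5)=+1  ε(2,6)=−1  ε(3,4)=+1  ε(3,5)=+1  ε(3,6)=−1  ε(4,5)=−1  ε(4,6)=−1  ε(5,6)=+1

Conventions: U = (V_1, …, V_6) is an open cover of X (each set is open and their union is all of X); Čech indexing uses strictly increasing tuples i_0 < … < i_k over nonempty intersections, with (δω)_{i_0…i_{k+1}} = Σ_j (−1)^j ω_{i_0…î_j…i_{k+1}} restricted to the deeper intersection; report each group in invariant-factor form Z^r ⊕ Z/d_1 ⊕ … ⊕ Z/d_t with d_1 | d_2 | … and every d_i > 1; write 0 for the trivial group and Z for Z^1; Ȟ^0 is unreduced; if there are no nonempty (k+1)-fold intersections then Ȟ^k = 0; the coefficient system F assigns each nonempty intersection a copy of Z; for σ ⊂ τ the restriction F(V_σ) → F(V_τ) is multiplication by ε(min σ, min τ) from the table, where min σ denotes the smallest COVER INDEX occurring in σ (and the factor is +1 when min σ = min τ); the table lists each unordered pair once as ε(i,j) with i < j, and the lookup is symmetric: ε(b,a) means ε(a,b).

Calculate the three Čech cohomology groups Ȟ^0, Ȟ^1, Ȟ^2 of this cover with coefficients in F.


nerve of the cover:
  V12={p3} V14={p5} V15={p6} V16={p7,p9} V23={p1,p4} V34={p8,p11} V56={p2}
C dims 6,7; δ0: rk 6, SNF 1^5·2
Ȟ^0 = (6 − 6) − 0 = 0, so Ȟ^0 ≅ 0
Ȟ^1 = (7 − 0) − 6 = 1 plus torsion [2], so Ȟ^1 ≅ Z ⊕ Z/2
Ȟ^2 = (0 − 0) − 0 = 0, so Ȟ^2 ≅ 0

Ȟ^0 ≅ 0, Ȟ^1 ≅ Z ⊕ Z/2, Ȟ^2 ≅ 0


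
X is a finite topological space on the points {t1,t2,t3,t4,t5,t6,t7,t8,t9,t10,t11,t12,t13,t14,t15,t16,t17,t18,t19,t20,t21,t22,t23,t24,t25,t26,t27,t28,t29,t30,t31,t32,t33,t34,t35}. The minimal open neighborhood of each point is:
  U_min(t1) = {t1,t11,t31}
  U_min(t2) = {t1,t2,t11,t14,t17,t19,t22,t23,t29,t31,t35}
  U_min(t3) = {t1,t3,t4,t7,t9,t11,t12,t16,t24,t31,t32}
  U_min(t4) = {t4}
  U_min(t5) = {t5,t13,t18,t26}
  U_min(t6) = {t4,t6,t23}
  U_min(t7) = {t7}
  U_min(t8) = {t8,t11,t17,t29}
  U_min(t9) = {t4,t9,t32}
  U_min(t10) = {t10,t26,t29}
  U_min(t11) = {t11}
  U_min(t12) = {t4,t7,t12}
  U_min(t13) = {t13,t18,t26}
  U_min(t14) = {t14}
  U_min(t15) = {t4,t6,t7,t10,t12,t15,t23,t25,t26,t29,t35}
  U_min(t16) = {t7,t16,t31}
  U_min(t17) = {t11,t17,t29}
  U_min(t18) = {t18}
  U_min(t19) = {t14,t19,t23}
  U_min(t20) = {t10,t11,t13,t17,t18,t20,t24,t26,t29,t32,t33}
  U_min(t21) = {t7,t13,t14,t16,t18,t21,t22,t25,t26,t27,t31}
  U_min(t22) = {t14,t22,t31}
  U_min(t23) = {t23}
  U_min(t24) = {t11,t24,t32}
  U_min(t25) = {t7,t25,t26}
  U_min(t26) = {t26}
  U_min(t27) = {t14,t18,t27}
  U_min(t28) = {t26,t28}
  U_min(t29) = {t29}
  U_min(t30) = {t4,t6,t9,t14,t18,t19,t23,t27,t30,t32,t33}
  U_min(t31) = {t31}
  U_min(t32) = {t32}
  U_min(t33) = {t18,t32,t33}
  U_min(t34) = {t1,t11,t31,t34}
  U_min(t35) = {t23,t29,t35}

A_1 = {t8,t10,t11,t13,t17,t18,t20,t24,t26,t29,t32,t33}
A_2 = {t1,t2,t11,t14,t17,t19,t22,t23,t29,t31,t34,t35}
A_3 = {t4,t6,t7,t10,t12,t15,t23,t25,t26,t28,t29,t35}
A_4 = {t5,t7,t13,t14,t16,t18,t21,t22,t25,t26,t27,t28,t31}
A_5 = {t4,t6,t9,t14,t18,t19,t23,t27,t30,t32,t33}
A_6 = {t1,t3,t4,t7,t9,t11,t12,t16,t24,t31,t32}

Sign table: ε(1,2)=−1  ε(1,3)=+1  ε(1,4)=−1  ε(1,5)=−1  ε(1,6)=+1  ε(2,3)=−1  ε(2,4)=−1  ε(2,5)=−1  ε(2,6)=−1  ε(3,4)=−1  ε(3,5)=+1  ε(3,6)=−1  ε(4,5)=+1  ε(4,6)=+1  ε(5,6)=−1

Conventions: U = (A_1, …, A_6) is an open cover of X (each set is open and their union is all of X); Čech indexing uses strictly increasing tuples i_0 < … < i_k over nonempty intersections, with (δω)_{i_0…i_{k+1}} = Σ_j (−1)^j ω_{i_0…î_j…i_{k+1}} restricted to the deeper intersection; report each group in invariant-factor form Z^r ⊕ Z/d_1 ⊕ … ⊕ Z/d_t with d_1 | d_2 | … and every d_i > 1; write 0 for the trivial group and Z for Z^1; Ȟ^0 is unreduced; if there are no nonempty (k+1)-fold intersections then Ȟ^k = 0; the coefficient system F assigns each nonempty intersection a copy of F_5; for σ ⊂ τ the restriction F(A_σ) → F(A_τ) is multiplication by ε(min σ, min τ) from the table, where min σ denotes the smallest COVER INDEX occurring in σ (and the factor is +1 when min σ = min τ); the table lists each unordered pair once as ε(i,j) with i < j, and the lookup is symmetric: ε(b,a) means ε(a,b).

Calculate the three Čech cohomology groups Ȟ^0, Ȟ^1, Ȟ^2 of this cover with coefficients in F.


Ȟ^0 ≅ 0, Ȟ^1 ≅ 0, Ȟ^2 ≅ Z/5

nonempty overlaps:
  A12={t11,t17,t29} A13={t10,t26,t29} A14={t13,t18,t26} A15={t18,t32,t33} A16={t11,t24,t32} A23={t23,t29,t35} A24={t14,t22,t31} A25={t14,t19,t23} A26={t1,t11,t31} A34={t7,t25,t26,t28} A35={t4,t6,t23} A36={t4,t7,t12} A45={t14,t18,t27} A46={t7,t16,t31} A56={t4,t9,t32}
  A123={t29} A126={t11} A134={t26} A145={t18} A156={t32} A235={t23} A245={t14} A246={t31} A346={t7} A356={t4}
C dims 6,15,10; δ0: rk_F5 6; δ1: rk_F5 9
degree 0: 6−6−0 = 0 → Ȟ^0 ≅ 0
degree 1: 15−9−6 = 0 → Ȟ^1 ≅ 0
degree 2: 10−0−9 = 1 → Ȟ^2 ≅ Z/5


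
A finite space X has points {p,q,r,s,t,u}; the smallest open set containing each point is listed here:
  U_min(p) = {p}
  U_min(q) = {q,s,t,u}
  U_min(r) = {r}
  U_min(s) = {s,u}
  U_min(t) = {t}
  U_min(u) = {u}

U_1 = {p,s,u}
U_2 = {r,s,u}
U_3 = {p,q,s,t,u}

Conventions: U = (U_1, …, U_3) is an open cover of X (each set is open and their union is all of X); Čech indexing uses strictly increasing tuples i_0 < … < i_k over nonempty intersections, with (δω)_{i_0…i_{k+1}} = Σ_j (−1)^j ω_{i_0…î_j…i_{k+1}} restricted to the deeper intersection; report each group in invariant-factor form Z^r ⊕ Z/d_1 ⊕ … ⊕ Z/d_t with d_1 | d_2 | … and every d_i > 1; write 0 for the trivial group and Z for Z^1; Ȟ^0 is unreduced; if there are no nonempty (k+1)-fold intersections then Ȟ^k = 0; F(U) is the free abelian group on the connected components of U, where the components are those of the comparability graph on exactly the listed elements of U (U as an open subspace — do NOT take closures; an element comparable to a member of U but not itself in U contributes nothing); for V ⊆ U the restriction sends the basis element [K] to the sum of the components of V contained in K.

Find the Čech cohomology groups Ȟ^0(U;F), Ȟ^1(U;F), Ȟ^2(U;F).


Ȟ^0(U;F) ≅ Z^3; Ȟ^1(U;F) ≅ 0; Ȟ^2(U;F) ≅ 0

intersection data:
  U12={s,u} U13={p,s,u} U23={s,u}
  U123={s,u}
components per intersection:
  U1: {p} {s,u}
  U2: {r} {s,u}
  U3: {p} {q,s,t,u}
  U12: {s,u}
  U13: {p} {s,u}
  U23: {s,u}
  U123: {s,u}
C dims 6,4,1; δ0: rk 3, SNF 1^3; δ1: rk 1, SNF 1^1
Ȟ^0 = (6 − 3) − 0 = 3, so Ȟ^0 ≅ Z^3
Ȟ^1 = (4 − 1) − 3 = 0, so Ȟ^1 ≅ 0
Ȟ^2 = (1 − 0) − 1 = 0, so Ȟ^2 ≅ 0


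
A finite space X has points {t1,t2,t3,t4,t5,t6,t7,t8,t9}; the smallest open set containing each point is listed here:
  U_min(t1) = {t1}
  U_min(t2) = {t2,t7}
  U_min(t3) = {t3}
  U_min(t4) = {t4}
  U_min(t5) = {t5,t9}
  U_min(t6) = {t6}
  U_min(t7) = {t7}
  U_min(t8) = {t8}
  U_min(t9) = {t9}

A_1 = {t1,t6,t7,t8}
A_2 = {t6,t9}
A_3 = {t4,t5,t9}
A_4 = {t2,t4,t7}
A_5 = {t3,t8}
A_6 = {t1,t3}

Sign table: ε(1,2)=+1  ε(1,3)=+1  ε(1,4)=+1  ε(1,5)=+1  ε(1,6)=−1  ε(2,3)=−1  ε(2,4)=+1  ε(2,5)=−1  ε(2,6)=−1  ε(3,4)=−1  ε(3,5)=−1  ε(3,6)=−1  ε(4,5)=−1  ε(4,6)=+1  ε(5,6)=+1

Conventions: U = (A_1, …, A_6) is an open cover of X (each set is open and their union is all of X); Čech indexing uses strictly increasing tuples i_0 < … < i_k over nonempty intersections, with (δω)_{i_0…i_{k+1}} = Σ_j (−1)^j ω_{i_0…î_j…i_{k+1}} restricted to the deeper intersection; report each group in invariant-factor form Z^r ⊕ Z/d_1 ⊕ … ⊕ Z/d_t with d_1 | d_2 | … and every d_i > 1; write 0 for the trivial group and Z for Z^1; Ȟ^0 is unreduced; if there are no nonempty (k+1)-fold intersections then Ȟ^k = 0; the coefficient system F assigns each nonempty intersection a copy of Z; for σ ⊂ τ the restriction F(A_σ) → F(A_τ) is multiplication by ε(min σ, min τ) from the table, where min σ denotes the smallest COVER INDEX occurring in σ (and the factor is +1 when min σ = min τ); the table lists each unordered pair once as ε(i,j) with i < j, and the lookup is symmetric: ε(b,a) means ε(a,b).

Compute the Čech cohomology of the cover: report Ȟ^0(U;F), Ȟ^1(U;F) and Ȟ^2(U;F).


nonempty intersections:
  A12={t6} A14={t7} A15={t8} A16={t1} A23={t9} A34={t4} A56={t3}
C dims 6,7; δ0: rk 6, SNF 1^5·2
Ȟ^0: (6−6)−0=0 ⇒ 0
Ȟ^1: (7−0)−6=1 plus torsion [2] ⇒ Z ⊕ Z/2
Ȟ^2: (0−0)−0=0 ⇒ 0

Ȟ^0(U;F) ≅ 0,  Ȟ^1(U;F) ≅ Z ⊕ Z/2,  Ȟ^2(U;F) ≅ 0


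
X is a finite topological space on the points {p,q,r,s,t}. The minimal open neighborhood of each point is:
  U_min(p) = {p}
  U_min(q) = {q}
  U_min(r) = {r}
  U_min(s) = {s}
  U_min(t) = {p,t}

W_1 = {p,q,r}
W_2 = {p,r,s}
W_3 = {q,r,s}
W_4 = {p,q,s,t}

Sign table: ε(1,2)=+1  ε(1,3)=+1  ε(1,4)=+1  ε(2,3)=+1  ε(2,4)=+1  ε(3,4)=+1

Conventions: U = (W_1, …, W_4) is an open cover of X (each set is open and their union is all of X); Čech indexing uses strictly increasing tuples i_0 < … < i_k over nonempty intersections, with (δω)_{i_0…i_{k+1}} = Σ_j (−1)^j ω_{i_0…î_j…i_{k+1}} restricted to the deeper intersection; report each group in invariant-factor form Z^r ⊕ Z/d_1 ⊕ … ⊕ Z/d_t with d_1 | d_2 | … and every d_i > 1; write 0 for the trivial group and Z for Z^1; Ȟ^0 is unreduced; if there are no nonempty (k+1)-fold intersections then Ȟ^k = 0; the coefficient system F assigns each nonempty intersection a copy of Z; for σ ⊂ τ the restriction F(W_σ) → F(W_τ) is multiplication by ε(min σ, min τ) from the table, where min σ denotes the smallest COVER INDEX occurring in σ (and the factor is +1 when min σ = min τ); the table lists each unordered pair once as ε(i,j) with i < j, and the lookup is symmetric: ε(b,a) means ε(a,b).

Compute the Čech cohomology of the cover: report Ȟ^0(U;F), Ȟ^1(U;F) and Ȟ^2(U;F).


cover nerve:
  W12={p,r} W13={q,r} W14={p,q} W23={r,s} W24={p,s} W34={q,s}
  W123={r} W124={p} W134={q} W234={s}
C dims 4,6,4; δ0: rk 3, SNF 1^3; δ1: rk 3, SNF 1^3
Ȟ^0: (4−3)−0=1 ⇒ Z
Ȟ^1: (6−3)−3=0 ⇒ 0
Ȟ^2: (4−0)−3=1 ⇒ Z

Ȟ^0(U;F) ≅ Z, Ȟ^1(U;F) ≅ 0, Ȟ^2(U;F) ≅ Z


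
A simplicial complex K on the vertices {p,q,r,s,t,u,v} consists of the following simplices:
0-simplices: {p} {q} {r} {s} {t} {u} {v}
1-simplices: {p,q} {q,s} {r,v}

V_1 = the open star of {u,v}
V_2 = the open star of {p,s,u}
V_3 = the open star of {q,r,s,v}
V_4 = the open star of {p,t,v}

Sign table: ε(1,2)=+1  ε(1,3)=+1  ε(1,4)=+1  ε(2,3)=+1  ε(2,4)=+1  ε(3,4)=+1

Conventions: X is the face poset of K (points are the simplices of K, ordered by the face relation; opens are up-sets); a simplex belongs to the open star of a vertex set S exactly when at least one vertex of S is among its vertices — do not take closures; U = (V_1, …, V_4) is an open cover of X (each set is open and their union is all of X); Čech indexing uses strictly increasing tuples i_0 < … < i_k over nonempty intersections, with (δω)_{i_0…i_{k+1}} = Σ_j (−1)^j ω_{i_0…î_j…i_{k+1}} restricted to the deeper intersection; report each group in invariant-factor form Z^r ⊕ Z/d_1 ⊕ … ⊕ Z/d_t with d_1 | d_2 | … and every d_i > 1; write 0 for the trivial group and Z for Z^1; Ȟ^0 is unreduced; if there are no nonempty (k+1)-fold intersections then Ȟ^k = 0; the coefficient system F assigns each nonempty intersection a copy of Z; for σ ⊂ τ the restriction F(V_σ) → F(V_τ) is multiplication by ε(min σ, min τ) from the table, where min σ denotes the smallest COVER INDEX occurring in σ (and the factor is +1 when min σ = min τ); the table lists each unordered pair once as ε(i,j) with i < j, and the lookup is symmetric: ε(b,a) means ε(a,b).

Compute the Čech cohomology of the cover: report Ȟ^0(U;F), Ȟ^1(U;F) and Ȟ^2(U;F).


Ȟ^0 = Z,  Ȟ^1 = Z,  Ȟ^2 = 0

intersection data:
  V1={{u},{v},{r,v}} V2={{p},{s},{u},{p,q},{q,s}} V3={{q},{r},{s},{v},{p,q},{q,s},{r,v}} V4={{p},{t},{v},{p,q},{r,v}}
  V12={{u}} V13={{v},{r,v}} V14={{v},{r,v}} V23={{s},{p,q},{q,s}} V24={{p},{p,q}} V34={{v},{p,q},{r,v}}
  V134={{v},{r,v}} V234={{p,q}}
C dims 4,6,2; δ0: rk 3, SNF 1^3; δ1: rk 2, SNF 1^2
Ȟ^0 = (4 − 3) − 0 = 1, so Ȟ^0 ≅ Z
Ȟ^1 = (6 − 2) − 3 = 1, so Ȟ^1 ≅ Z
Ȟ^2 = (2 − 0) − 2 = 0, so Ȟ^2 ≅ 0


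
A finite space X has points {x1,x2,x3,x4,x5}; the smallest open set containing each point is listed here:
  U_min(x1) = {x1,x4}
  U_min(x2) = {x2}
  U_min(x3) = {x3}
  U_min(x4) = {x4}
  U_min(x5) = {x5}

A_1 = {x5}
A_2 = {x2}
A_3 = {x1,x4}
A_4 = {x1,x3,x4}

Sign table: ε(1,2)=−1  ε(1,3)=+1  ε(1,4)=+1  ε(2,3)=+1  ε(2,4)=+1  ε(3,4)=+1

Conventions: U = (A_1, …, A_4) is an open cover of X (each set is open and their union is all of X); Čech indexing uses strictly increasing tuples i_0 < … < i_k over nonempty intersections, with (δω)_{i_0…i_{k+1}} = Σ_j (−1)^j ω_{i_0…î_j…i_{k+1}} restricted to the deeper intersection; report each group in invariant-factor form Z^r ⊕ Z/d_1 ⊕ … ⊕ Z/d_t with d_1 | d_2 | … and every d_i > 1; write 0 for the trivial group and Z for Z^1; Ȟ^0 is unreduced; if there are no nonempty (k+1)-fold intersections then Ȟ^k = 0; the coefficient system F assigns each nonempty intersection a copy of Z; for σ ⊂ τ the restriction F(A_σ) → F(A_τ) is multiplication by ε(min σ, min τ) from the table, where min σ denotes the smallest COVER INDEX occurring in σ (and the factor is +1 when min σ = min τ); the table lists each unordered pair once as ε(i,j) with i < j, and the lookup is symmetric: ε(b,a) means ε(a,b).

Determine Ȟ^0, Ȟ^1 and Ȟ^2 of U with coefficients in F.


Ȟ^0 = Z^3, Ȟ^1 = 0 and Ȟ^2 = 0

nerve of the cover:
  A34={x1,x4}
C dims 4,1; δ0: rk 1, SNF 1^1
Ȟ^0 = (4 − 1) − 0 = 3, so Ȟ^0 ≅ Z^3
Ȟ^1 = (1 − 0) − 1 = 0, so Ȟ^1 ≅ 0
Ȟ^2 = (0 − 0) − 0 = 0, so Ȟ^2 ≅ 0


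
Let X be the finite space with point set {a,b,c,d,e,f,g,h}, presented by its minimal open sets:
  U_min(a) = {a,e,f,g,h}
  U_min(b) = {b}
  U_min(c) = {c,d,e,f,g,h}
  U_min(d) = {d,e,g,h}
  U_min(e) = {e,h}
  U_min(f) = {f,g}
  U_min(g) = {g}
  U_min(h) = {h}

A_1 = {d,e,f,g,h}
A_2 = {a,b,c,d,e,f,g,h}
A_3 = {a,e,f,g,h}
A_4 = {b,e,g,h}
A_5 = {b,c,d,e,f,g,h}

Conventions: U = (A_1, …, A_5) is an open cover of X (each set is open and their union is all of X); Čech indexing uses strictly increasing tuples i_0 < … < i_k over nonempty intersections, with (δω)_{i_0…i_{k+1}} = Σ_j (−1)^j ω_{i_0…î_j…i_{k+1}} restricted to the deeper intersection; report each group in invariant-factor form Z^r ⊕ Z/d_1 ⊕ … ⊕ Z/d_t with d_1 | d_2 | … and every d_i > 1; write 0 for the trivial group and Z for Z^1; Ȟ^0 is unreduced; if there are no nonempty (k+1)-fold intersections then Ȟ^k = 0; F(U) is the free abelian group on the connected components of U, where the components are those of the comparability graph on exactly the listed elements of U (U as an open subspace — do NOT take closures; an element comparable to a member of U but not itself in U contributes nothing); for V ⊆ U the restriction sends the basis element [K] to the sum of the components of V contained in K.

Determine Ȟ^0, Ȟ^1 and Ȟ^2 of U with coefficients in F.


Ȟ^0 = Z^2, Ȟ^1 = 0, Ȟ^2 = 0

nonempty intersections:
  A12={d,e,f,g,h} A13={e,f,g,h} A14={e,g,h} A15={d,e,f,g,h} A23={a,e,f,g,h} A24={b,e,g,h} A25={b,c,d,e,f,g,h} A34={e,g,h} A35={e,f,g,h} A45={b,e,g,h}
  A123={e,f,g,h} A124={e,g,h} A125={d,e,f,g,h} A134={e,g,h} A135={e,f,g,h} A145={e,g,h} A234={e,g,h} A235={e,f,g,h} A245={b,e,g,h} A345={e,g,h}
  A1234={e,g,h} A1235={e,f,g,h} A1245={e,g,h} A1345={e,g,h} A2345={e,g,h}
  A12345={e,g,h}
components per intersection:
  A1: {d,e,f,g,h}
  A2: {a,c,d,e,f,g,h} {b}
  A3: {a,e,f,g,h}
  A4: {b} {e,h} {g}
  A5: {b} {c,d,e,f,g,h}
  A12: {d,e,f,g,h}
  A13: {e,h} {f,g}
  A14: {e,h} {g}
  A15: {d,e,f,g,h}
  A23: {a,e,f,g,h}
  A24: {b} {e,h} {g}
  A25: {b} {c,d,e,f,g,h}
  A34: {e,h} {g}
  A35: {e,h} {f,g}
  A45: {b} {e,h} {g}
  A123: {e,h} {f,g}
  A124: {e,h} {g}
  A125: {d,e,f,g,h}
  A134: {e,h} {g}
  A135: {e,h} {f,g}
  A145: {e,h} {g}
  A234: {e,h} {g}
  A235: {e,h} {f,g}
  A245: {b} {e,h} {g}
  A345: {e,h} {g}
  A1234: {e,h} {g}
  A1235: {e,h} {f,g}
  A1245: {e,h} {g}
  A1345: {e,h} {g}
  A2345: {e,h} {g}
  A12345: {e,h} {g}
C dims 9,19,20,10; δ0: rk 7, SNF 1^7; δ1: rk 12, SNF 1^12; δ2: rk 8, SNF 1^8
Ȟ^0: (9−7)−0=2 ⇒ Z^2
Ȟ^1: (19−12)−7=0 ⇒ 0
Ȟ^2: (20−8)−12=0 ⇒ 0


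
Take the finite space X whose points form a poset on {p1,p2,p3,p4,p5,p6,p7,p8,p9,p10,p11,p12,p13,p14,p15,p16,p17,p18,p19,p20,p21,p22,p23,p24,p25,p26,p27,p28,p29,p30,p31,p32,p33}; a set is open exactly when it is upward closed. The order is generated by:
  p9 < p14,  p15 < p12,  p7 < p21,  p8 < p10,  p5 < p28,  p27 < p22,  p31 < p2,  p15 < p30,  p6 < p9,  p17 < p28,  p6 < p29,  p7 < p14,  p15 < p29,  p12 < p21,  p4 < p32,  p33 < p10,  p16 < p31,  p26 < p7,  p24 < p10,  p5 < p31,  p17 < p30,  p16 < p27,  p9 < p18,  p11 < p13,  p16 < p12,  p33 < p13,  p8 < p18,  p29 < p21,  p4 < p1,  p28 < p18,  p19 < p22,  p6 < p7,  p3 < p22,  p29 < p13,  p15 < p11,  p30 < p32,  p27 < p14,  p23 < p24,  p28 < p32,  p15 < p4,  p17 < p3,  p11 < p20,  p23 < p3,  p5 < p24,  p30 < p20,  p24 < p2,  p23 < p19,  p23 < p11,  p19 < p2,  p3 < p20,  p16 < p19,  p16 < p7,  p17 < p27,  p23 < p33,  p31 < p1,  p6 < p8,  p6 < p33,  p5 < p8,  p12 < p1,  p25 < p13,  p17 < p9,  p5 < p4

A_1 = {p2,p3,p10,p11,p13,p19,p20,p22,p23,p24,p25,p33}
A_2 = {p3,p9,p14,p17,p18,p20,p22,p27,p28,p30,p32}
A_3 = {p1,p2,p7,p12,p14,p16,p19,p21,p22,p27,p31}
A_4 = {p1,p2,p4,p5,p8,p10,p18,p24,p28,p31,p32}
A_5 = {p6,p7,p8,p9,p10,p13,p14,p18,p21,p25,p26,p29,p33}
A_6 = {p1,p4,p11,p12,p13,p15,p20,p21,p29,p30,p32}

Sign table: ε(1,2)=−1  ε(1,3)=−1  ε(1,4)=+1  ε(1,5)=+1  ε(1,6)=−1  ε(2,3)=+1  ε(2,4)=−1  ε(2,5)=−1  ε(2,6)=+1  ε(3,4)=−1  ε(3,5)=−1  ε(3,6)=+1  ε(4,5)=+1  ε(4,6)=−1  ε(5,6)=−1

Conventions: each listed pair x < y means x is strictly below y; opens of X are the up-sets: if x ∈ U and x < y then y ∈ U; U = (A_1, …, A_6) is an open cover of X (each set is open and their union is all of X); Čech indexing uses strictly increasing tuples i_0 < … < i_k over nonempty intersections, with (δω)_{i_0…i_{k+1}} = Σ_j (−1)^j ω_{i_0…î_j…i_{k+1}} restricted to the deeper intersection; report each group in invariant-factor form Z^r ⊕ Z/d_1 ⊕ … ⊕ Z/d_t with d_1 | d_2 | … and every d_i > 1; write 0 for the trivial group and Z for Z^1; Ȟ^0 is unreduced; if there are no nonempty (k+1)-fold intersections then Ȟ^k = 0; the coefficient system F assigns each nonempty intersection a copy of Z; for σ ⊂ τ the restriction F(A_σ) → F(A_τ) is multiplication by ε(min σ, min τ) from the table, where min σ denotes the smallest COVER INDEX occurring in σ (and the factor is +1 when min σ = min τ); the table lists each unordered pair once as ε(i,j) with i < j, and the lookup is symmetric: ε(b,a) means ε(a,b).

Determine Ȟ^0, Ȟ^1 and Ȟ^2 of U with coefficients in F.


cover nerve:
  A12={p3,p20,p22} A13={p2,p19,p22} A14={p2,p10,p24} A15={p10,p13,p25,p33} A16={p11,p13,p20} A23={p14,p22,p27} A24={p18,p28,p32} A25={p9,p14,p18} A26={p20,p30,p32} A34={p1,p2,p31} A35={p7,p14,p21} A36={p1,p12,p21} A45={p8,p10,p18} A46={p1,p4,p32} A56={p13,p21,p29}
  A123={p22} A126={p20} A134={p2} A145={p10} A156={p13} A235={p14} A245={p18} A246={p32} A346={p1} A356={p21}
C dims 6,15,10; δ0: rk 5, SNF 1^5; δ1: rk 10, SNF 1^9·2
Ȟ^0: (6−5)−0=1 ⇒ Z
Ȟ^1: (15−10)−5=0 ⇒ 0
Ȟ^2: (10−0)−10=0 plus torsion [2] ⇒ Z/2

Ȟ^0 = Z, Ȟ^1 = 0 and Ȟ^2 = Z/2


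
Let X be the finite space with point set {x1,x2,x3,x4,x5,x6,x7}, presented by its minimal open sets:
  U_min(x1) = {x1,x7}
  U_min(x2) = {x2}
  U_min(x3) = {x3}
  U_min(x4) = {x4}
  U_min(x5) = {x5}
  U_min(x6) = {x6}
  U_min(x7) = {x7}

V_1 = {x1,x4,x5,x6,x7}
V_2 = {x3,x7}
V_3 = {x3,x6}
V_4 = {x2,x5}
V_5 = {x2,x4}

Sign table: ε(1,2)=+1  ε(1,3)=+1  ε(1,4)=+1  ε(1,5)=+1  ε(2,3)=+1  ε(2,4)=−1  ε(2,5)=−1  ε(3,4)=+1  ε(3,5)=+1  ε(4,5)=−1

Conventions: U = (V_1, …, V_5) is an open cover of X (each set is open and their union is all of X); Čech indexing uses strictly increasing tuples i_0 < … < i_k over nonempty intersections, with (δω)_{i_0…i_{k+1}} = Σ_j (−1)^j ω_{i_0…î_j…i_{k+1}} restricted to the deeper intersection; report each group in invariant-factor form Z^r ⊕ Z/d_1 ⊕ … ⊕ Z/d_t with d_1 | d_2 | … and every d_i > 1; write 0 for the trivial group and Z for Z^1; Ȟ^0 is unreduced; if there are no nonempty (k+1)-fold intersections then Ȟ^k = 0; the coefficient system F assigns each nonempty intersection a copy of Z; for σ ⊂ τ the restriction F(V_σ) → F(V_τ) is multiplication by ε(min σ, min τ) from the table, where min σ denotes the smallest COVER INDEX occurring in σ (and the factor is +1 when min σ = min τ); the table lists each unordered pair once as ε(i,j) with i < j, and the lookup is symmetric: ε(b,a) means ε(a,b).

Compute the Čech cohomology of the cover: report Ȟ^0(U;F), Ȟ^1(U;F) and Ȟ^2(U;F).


Ȟ^0(U;F) ≅ 0,  Ȟ^1(U;F) ≅ Z ⊕ Z/2,  Ȟ^2(U;F) ≅ 0

intersection data:
  V12={x7} V13={x6} V14={x5} V15={x4} V23={x3} V45={x2}
C dims 5,6; δ0: rk 5, SNF 1^4·2
Ȟ^0 = (5 − 5) − 0 = 0, so Ȟ^0 ≅ 0
Ȟ^1 = (6 − 0) − 5 = 1 plus torsion [2], so Ȟ^1 ≅ Z ⊕ Z/2
Ȟ^2 = (0 − 0) − 0 = 0, so Ȟ^2 ≅ 0


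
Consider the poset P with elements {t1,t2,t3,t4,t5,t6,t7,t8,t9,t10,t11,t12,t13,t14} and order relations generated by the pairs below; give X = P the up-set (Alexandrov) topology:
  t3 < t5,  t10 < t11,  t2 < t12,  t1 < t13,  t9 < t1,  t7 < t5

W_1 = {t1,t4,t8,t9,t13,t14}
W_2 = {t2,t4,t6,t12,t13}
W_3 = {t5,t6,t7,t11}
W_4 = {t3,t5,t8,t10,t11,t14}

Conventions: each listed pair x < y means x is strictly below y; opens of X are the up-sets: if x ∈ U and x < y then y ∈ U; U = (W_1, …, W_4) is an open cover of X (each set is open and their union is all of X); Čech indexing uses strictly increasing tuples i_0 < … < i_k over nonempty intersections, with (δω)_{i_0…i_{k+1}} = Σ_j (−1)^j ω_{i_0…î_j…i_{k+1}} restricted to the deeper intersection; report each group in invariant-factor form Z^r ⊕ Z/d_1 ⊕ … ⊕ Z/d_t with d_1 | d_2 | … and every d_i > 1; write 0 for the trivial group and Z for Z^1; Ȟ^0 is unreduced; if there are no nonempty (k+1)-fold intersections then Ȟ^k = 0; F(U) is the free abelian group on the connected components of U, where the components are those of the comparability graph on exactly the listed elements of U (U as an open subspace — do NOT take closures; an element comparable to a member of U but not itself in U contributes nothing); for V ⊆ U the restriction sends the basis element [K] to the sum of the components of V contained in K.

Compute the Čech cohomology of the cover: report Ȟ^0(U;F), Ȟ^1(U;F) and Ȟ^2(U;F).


Ȟ^0(U;F) ≅ Z^8, Ȟ^1(U;F) ≅ 0 and Ȟ^2(U;F) ≅ 0

intersection data:
  W12={t4,t13} W14={t8,t14} W23={t6} W34={t5,t11}
components per intersection:
  W1: {t1,t9,t13} {t4} {t8} {t14}
  W2: {t2,t12} {t4} {t6} {t13}
  W3: {t5,t7} {t6} {t11}
  W4: {t3,t5} {t8} {t10,t11} {t14}
  W12: {t4} {t13}
  W14: {t8} {t14}
  W23: {t6}
  W34: {t5} {t11}
C dims 15,7; δ0: rk 7, SNF 1^7
Ȟ^0 = (15 − 7) − 0 = 8, so Ȟ^0 ≅ Z^8
Ȟ^1 = (7 − 0) − 7 = 0, so Ȟ^1 ≅ 0
Ȟ^2 = (0 − 0) − 0 = 0, so Ȟ^2 ≅ 0


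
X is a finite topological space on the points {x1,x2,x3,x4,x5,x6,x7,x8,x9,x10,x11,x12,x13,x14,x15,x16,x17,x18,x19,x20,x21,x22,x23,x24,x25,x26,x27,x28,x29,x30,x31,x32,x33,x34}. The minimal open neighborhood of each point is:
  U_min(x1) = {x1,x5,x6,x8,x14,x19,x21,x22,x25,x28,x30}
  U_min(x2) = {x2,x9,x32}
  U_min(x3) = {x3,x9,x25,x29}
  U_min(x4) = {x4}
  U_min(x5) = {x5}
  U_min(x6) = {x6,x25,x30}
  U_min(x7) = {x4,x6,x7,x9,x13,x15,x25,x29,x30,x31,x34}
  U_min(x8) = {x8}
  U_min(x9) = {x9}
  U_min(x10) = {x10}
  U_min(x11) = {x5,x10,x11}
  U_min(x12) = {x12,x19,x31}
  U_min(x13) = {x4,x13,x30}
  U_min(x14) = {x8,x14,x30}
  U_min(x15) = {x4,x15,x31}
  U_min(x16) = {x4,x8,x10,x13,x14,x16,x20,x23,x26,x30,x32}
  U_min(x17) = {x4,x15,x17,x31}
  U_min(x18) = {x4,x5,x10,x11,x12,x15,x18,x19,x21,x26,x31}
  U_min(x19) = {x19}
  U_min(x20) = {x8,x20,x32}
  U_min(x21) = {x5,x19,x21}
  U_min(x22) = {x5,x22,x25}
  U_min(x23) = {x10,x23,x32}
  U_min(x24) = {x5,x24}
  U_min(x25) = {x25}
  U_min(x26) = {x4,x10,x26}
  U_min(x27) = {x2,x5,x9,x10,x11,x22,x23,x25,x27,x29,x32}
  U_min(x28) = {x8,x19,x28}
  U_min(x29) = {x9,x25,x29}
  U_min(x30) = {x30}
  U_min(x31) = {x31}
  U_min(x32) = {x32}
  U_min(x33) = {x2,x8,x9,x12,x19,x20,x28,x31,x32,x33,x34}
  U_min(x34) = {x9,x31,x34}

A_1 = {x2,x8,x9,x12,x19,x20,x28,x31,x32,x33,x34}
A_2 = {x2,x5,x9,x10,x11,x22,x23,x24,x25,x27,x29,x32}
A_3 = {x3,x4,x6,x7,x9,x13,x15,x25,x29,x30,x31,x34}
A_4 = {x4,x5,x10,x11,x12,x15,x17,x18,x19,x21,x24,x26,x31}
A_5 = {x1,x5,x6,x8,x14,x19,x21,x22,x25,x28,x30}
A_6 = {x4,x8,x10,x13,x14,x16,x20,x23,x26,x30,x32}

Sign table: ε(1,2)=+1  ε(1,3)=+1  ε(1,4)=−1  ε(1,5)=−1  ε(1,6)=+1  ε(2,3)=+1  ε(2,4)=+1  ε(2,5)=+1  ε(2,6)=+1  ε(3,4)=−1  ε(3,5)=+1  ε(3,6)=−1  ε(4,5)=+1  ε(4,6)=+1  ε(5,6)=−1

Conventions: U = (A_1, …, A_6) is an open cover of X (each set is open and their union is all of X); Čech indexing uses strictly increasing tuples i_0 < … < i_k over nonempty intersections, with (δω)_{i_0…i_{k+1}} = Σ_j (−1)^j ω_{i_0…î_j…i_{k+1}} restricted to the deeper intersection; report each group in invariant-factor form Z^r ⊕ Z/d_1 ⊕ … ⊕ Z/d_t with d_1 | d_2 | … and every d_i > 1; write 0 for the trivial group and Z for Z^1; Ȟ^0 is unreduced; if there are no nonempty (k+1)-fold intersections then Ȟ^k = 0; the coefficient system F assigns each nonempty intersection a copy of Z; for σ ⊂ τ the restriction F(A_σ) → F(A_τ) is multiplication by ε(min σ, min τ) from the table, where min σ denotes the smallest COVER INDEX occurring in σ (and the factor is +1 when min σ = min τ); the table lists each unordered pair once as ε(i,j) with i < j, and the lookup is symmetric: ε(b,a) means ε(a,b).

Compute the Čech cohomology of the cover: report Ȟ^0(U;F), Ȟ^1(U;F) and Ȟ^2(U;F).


Ȟ^0 ≅ 0,  Ȟ^1 ≅ Z/2,  Ȟ^2 ≅ Z

nerve simplices:
  A12={x2,x9,x32} A13={x9,x31,x34} A14={x12,x19,x31} A15={x8,x19,x28} A16={x8,x20,x32} A23={x9,x25,x29} A24={x5,x10,x11,x24} A25={x5,x22,x25} A26={x10,x23,x32} A34={x4,x15,x31} A35={x6,x25,x30} A36={x4,x13,x30} A45={x5,x19,x21} A46={x4,x10,x26} A56={x8,x14,x30}
  A123={x9} A126={x32} A134={x31} A145={x19} A156={x8} A235={x25} A245={x5} A246={x10} A346={x4} A356={x30}
C dims 6,15,10; δ0: rk 6, SNF 1^5·2; δ1: rk 9, SNF 1^9
degree 0: 6−6−0 = 0 → Ȟ^0 ≅ 0
degree 1: 15−9−6 = 0 plus torsion [2] → Ȟ^1 ≅ Z/2
degree 2: 10−0−9 = 1 → Ȟ^2 ≅ Z


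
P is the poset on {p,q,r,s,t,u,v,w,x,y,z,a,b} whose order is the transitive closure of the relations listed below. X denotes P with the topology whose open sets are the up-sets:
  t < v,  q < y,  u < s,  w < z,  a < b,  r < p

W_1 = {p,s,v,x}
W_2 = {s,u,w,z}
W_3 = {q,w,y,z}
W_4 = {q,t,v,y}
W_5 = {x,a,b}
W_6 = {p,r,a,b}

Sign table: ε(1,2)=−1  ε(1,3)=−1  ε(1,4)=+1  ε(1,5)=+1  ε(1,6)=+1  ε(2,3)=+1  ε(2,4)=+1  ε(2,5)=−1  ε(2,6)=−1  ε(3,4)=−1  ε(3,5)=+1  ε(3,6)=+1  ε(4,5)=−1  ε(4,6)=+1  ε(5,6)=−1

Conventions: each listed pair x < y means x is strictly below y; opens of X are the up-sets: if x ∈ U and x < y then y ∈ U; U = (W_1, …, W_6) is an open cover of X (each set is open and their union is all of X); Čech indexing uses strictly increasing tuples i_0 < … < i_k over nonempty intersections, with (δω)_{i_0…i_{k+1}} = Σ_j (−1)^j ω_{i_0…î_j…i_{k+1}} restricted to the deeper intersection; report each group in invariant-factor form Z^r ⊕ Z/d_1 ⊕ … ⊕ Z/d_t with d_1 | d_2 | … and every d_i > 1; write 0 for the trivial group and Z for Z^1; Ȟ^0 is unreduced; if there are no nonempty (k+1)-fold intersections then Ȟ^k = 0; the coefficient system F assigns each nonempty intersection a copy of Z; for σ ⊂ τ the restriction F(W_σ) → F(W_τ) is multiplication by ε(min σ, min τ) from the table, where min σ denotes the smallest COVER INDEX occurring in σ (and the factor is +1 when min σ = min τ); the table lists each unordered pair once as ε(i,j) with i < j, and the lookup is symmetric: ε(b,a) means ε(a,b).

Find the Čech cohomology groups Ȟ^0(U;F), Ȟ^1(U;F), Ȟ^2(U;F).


Ȟ^0 ≅ 0, Ȟ^1 ≅ Z ⊕ Z/2, Ȟ^2 ≅ 0

nonempty intersections:
  W12={s} W14={v} W15={x} W16={p} W23={w,z} W34={q,y} W56={a,b}
C dims 6,7; δ0: rk 6, SNF 1^5·2
Ȟ^0: (6−6)−0=0 ⇒ 0
Ȟ^1: (7−0)−6=1 plus torsion [2] ⇒ Z ⊕ Z/2
Ȟ^2: (0−0)−0=0 ⇒ 0


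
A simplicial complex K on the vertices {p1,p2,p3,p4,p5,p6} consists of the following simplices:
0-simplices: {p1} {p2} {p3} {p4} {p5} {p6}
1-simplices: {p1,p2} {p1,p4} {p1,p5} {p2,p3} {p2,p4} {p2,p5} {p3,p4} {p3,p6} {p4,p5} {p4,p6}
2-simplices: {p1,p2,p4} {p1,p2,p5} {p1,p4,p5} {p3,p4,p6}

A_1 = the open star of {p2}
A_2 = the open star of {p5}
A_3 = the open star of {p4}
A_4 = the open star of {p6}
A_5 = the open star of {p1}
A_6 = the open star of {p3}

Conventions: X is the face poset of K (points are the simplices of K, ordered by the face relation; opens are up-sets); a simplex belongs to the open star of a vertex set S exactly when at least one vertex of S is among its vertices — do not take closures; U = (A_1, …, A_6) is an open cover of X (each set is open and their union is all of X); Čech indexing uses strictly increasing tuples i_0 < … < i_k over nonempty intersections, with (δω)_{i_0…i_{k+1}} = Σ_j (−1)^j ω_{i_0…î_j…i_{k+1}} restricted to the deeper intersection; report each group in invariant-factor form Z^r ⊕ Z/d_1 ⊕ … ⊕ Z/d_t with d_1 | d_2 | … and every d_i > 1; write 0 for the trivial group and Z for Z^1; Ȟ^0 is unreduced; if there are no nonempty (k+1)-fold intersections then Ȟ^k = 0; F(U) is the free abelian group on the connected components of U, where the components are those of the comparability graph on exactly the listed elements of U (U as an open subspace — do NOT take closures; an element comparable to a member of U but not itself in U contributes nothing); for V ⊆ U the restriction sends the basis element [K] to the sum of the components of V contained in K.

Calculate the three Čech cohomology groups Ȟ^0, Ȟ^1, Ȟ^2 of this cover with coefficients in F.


nerve simplices:
  A1={{p2},{p1,p2},{p2,p3},{p2,p4},{p2,p5},{p1,p2,p4},{p1,p2,p5}} A2={{p5},{p1,p5},{p2,p5},{p4,p5},{p1,p2,p5},{p1,p4,p5}} A3={{p4},{p1,p4},{p2,p4},{p3,p4},{p4,p5},{p4,p6},{p1,p2,p4},{p1,p4,p5},{p3,p4,p6}} A4={{p6},{p3,p6},{p4,p6},{p3,p4,p6}} A5={{p1},{p1,p2},{p1,p4},{p1,p5},{p1,p2,p4},{p1,p2,p5},{p1,p4,p5}} A6={{p3},{p2,p3},{p3,p4},{p3,p6},{p3,p4,p6}}
  A12={{p2,p5},{p1,p2,p5}} A13={{p2,p4},{p1,p2,p4}} A15={{p1,p2},{p1,p2,p4},{p1,p2,p5}} A16={{p2,p3}} A23={{p4,p5},{p1,p4,p5}} A25={{p1,p5},{p1,p2,p5},{p1,p4,p5}} A34={{p4,p6},{p3,p4,p6}} A35={{p1,p4},{p1,p2,p4},{p1,p4,p5}} A36={{p3,p4},{p3,p4,p6}} A46={{p3,p6},{p3,p4,p6}}
  A125={{p1,p2,p5}} A135={{p1,p2,p4}} A235={{p1,p4,p5}} A346={{p3,p4,p6}}
components per intersection:
  A1: {{p2},{p1,p2},{p2,p3},{p2,p4},{p2,p5},{p1,p2,p4},{p1,p2,p5}}
  A2: {{p5},{p1,p5},{p2,p5},{p4,p5},{p1,p2,p5},{p1,p4,p5}}
  A3: {{p4},{p1,p4},{p2,p4},{p3,p4},{p4,p5},{p4,p6},{p1,p2,p4},{p1,p4,p5},{p3,p4,p6}}
  A4: {{p6},{p3,p6},{p4,p6},{p3,p4,p6}}
  A5: {{p1},{p1,p2},{p1,p4},{p1,p5},{p1,p2,p4},{p1,p2,p5},{p1,p4,p5}}
  A6: {{p3},{p2,p3},{p3,p4},{p3,p6},{p3,p4,p6}}
  A12: {{p2,p5},{p1,p2,p5}}
  A13: {{p2,p4},{p1,p2,p4}}
  A15: {{p1,p2},{p1,p2,p4},{p1,p2,p5}}
  A16: {{p2,p3}}
  A23: {{p4,p5},{p1,p4,p5}}
  A25: {{p1,p5},{p1,p2,p5},{p1,p4,p5}}
  A34: {{p4,p6},{p3,p4,p6}}
  A35: {{p1,p4},{p1,p2,p4},{p1,p4,p5}}
  A36: {{p3,p4},{p3,p4,p6}}
  A46: {{p3,p6},{p3,p4,p6}}
  A125: {{p1,p2,p5}}
  A135: {{p1,p2,p4}}
  A235: {{p1,p4,p5}}
  A346: {{p3,p4,p6}}
C dims 6,10,4; δ0: rk 5, SNF 1^5; δ1: rk 4, SNF 1^4
degree 0: 6−5−0 = 1 → Ȟ^0 ≅ Z
degree 1: 10−4−5 = 1 → Ȟ^1 ≅ Z
degree 2: 4−0−4 = 0 → Ȟ^2 ≅ 0

Ȟ^0(U;F) ≅ Z,  Ȟ^1(U;F) ≅ Z,  Ȟ^2(U;F) ≅ 0
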